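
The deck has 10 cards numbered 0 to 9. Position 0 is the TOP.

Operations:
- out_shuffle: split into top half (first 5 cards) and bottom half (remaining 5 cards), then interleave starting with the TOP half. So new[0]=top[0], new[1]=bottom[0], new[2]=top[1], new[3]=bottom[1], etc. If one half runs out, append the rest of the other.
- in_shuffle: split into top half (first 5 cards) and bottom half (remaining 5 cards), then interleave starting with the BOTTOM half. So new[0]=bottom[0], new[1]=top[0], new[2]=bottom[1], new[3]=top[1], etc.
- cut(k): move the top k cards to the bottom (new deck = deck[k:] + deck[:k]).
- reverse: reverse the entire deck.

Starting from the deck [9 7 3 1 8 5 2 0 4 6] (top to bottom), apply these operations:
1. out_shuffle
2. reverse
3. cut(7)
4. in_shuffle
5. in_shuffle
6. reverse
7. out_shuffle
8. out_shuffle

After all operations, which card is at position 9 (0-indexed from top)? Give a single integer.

After op 1 (out_shuffle): [9 5 7 2 3 0 1 4 8 6]
After op 2 (reverse): [6 8 4 1 0 3 2 7 5 9]
After op 3 (cut(7)): [7 5 9 6 8 4 1 0 3 2]
After op 4 (in_shuffle): [4 7 1 5 0 9 3 6 2 8]
After op 5 (in_shuffle): [9 4 3 7 6 1 2 5 8 0]
After op 6 (reverse): [0 8 5 2 1 6 7 3 4 9]
After op 7 (out_shuffle): [0 6 8 7 5 3 2 4 1 9]
After op 8 (out_shuffle): [0 3 6 2 8 4 7 1 5 9]
Position 9: card 9.

Answer: 9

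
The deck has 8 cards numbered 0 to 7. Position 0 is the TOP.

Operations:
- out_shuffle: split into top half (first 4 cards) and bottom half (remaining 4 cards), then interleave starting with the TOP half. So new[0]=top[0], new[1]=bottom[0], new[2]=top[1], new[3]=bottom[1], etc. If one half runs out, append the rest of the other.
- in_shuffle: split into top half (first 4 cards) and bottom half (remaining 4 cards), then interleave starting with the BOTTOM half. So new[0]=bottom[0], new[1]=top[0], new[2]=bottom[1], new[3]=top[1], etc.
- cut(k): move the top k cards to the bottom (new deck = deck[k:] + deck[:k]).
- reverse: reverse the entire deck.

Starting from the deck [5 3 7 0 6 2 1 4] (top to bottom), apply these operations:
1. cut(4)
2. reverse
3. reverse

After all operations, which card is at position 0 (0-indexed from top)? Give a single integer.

Answer: 6

Derivation:
After op 1 (cut(4)): [6 2 1 4 5 3 7 0]
After op 2 (reverse): [0 7 3 5 4 1 2 6]
After op 3 (reverse): [6 2 1 4 5 3 7 0]
Position 0: card 6.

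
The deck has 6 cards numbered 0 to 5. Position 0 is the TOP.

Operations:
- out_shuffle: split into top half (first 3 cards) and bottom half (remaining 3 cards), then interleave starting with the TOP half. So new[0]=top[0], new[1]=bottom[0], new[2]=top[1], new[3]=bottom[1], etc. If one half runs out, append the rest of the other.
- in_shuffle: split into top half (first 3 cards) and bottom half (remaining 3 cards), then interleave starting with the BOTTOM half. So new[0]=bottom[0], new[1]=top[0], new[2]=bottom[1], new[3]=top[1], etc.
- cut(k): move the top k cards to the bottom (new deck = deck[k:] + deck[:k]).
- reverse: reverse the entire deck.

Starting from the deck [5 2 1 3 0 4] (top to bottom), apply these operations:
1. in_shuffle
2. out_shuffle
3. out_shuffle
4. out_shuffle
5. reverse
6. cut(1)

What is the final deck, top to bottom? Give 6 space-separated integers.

Answer: 2 5 4 0 3 1

Derivation:
After op 1 (in_shuffle): [3 5 0 2 4 1]
After op 2 (out_shuffle): [3 2 5 4 0 1]
After op 3 (out_shuffle): [3 4 2 0 5 1]
After op 4 (out_shuffle): [3 0 4 5 2 1]
After op 5 (reverse): [1 2 5 4 0 3]
After op 6 (cut(1)): [2 5 4 0 3 1]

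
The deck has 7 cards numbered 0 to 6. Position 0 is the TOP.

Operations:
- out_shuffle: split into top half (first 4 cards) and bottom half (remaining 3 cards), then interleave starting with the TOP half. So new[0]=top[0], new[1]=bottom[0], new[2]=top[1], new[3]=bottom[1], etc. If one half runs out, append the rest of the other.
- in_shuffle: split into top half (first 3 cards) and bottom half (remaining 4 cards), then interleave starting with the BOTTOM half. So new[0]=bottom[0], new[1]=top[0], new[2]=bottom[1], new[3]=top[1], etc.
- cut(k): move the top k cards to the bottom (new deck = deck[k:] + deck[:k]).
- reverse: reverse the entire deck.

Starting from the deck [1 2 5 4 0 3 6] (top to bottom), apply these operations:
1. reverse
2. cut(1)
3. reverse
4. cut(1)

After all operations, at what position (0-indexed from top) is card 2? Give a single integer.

Answer: 1

Derivation:
After op 1 (reverse): [6 3 0 4 5 2 1]
After op 2 (cut(1)): [3 0 4 5 2 1 6]
After op 3 (reverse): [6 1 2 5 4 0 3]
After op 4 (cut(1)): [1 2 5 4 0 3 6]
Card 2 is at position 1.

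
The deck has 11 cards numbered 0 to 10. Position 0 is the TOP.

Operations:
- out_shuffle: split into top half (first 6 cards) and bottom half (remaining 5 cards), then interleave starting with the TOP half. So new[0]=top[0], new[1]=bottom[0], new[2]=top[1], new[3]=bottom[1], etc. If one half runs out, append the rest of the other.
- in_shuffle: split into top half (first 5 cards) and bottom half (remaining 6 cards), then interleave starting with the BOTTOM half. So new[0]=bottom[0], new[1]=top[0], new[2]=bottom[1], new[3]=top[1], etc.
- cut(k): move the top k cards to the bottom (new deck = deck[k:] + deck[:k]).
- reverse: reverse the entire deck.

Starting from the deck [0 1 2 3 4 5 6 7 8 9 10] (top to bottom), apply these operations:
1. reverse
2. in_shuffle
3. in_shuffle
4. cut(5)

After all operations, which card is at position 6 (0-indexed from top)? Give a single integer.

After op 1 (reverse): [10 9 8 7 6 5 4 3 2 1 0]
After op 2 (in_shuffle): [5 10 4 9 3 8 2 7 1 6 0]
After op 3 (in_shuffle): [8 5 2 10 7 4 1 9 6 3 0]
After op 4 (cut(5)): [4 1 9 6 3 0 8 5 2 10 7]
Position 6: card 8.

Answer: 8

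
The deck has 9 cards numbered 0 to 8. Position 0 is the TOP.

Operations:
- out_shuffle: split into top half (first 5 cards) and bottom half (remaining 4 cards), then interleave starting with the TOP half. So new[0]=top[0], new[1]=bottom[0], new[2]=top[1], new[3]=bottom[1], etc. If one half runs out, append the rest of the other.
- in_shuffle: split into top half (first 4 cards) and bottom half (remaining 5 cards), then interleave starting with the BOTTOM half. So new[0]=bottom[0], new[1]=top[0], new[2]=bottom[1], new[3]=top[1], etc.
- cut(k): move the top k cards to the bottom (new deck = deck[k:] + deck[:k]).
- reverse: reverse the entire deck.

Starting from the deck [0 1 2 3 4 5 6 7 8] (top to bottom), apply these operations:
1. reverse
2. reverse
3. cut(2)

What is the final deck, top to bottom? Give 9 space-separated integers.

Answer: 2 3 4 5 6 7 8 0 1

Derivation:
After op 1 (reverse): [8 7 6 5 4 3 2 1 0]
After op 2 (reverse): [0 1 2 3 4 5 6 7 8]
After op 3 (cut(2)): [2 3 4 5 6 7 8 0 1]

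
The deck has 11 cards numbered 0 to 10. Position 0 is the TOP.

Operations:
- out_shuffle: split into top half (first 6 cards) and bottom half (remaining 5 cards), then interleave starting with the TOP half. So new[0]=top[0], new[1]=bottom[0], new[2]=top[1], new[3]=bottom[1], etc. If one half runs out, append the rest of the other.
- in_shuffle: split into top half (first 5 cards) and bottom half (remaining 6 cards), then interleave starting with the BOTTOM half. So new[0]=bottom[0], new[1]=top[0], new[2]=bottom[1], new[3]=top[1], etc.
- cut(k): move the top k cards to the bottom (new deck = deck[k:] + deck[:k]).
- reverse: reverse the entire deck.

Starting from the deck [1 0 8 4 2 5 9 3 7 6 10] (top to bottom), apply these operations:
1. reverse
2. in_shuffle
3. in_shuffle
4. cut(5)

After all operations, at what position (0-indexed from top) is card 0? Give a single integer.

Answer: 1

Derivation:
After op 1 (reverse): [10 6 7 3 9 5 2 4 8 0 1]
After op 2 (in_shuffle): [5 10 2 6 4 7 8 3 0 9 1]
After op 3 (in_shuffle): [7 5 8 10 3 2 0 6 9 4 1]
After op 4 (cut(5)): [2 0 6 9 4 1 7 5 8 10 3]
Card 0 is at position 1.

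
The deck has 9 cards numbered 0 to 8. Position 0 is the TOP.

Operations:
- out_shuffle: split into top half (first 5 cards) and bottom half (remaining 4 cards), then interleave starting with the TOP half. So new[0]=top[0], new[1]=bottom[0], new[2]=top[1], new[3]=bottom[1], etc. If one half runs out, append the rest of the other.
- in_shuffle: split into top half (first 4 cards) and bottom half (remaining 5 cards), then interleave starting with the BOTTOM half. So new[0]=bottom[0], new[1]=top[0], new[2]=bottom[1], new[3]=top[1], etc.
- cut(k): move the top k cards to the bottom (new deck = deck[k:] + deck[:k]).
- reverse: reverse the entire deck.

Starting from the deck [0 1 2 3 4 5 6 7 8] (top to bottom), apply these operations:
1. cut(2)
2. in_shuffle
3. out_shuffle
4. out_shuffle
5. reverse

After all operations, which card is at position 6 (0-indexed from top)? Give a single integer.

Answer: 4

Derivation:
After op 1 (cut(2)): [2 3 4 5 6 7 8 0 1]
After op 2 (in_shuffle): [6 2 7 3 8 4 0 5 1]
After op 3 (out_shuffle): [6 4 2 0 7 5 3 1 8]
After op 4 (out_shuffle): [6 5 4 3 2 1 0 8 7]
After op 5 (reverse): [7 8 0 1 2 3 4 5 6]
Position 6: card 4.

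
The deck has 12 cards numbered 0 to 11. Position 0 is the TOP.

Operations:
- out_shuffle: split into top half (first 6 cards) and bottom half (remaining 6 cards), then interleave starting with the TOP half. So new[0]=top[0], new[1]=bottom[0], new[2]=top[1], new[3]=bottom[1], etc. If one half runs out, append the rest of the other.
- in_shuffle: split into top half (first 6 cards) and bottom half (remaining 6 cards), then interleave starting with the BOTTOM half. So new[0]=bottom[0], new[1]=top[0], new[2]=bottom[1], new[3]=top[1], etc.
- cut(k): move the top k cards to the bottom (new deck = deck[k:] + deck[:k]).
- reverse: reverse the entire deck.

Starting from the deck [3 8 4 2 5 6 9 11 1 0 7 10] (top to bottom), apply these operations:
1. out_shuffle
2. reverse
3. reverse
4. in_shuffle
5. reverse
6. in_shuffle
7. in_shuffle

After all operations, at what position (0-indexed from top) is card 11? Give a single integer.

Answer: 6

Derivation:
After op 1 (out_shuffle): [3 9 8 11 4 1 2 0 5 7 6 10]
After op 2 (reverse): [10 6 7 5 0 2 1 4 11 8 9 3]
After op 3 (reverse): [3 9 8 11 4 1 2 0 5 7 6 10]
After op 4 (in_shuffle): [2 3 0 9 5 8 7 11 6 4 10 1]
After op 5 (reverse): [1 10 4 6 11 7 8 5 9 0 3 2]
After op 6 (in_shuffle): [8 1 5 10 9 4 0 6 3 11 2 7]
After op 7 (in_shuffle): [0 8 6 1 3 5 11 10 2 9 7 4]
Card 11 is at position 6.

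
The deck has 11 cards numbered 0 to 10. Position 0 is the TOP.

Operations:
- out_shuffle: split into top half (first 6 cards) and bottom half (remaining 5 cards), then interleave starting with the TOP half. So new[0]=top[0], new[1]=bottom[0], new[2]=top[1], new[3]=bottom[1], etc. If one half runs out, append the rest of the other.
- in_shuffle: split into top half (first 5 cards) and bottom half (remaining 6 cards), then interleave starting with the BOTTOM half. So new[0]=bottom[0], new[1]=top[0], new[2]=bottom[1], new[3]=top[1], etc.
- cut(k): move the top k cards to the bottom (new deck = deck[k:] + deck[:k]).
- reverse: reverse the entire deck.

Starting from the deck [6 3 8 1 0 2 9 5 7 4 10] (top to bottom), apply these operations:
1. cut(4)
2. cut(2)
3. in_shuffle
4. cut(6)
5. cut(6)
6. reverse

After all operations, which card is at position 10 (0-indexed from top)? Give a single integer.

Answer: 9

Derivation:
After op 1 (cut(4)): [0 2 9 5 7 4 10 6 3 8 1]
After op 2 (cut(2)): [9 5 7 4 10 6 3 8 1 0 2]
After op 3 (in_shuffle): [6 9 3 5 8 7 1 4 0 10 2]
After op 4 (cut(6)): [1 4 0 10 2 6 9 3 5 8 7]
After op 5 (cut(6)): [9 3 5 8 7 1 4 0 10 2 6]
After op 6 (reverse): [6 2 10 0 4 1 7 8 5 3 9]
Position 10: card 9.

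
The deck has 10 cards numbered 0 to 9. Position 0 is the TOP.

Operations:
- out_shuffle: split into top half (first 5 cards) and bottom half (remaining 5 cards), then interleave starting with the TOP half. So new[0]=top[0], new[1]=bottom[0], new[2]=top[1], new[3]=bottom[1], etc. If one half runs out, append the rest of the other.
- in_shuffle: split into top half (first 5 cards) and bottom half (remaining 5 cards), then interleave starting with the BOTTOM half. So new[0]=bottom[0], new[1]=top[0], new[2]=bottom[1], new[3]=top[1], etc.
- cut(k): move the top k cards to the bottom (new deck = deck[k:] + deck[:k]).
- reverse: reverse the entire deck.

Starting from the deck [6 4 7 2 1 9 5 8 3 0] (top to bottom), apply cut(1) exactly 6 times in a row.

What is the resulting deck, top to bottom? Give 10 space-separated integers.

After op 1 (cut(1)): [4 7 2 1 9 5 8 3 0 6]
After op 2 (cut(1)): [7 2 1 9 5 8 3 0 6 4]
After op 3 (cut(1)): [2 1 9 5 8 3 0 6 4 7]
After op 4 (cut(1)): [1 9 5 8 3 0 6 4 7 2]
After op 5 (cut(1)): [9 5 8 3 0 6 4 7 2 1]
After op 6 (cut(1)): [5 8 3 0 6 4 7 2 1 9]

Answer: 5 8 3 0 6 4 7 2 1 9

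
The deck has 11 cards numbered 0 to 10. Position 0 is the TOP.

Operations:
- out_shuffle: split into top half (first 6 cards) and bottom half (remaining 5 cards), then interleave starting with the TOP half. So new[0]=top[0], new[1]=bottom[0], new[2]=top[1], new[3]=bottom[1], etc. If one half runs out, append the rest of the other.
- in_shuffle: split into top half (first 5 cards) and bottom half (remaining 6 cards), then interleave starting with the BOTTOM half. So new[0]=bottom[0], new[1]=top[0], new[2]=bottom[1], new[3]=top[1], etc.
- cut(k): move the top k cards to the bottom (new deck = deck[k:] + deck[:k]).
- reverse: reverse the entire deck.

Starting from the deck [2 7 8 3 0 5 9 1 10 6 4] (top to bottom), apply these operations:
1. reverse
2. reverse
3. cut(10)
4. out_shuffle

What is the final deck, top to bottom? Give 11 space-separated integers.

After op 1 (reverse): [4 6 10 1 9 5 0 3 8 7 2]
After op 2 (reverse): [2 7 8 3 0 5 9 1 10 6 4]
After op 3 (cut(10)): [4 2 7 8 3 0 5 9 1 10 6]
After op 4 (out_shuffle): [4 5 2 9 7 1 8 10 3 6 0]

Answer: 4 5 2 9 7 1 8 10 3 6 0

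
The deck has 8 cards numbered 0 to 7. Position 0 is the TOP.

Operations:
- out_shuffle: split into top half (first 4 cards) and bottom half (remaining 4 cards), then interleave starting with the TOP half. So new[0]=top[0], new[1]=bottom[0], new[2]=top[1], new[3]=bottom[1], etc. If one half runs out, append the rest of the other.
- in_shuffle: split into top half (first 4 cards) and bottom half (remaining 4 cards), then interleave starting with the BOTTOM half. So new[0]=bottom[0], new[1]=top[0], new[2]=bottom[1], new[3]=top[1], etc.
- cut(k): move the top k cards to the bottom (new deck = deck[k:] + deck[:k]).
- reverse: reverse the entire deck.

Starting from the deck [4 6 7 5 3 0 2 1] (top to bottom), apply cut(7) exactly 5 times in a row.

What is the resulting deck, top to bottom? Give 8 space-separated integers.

After op 1 (cut(7)): [1 4 6 7 5 3 0 2]
After op 2 (cut(7)): [2 1 4 6 7 5 3 0]
After op 3 (cut(7)): [0 2 1 4 6 7 5 3]
After op 4 (cut(7)): [3 0 2 1 4 6 7 5]
After op 5 (cut(7)): [5 3 0 2 1 4 6 7]

Answer: 5 3 0 2 1 4 6 7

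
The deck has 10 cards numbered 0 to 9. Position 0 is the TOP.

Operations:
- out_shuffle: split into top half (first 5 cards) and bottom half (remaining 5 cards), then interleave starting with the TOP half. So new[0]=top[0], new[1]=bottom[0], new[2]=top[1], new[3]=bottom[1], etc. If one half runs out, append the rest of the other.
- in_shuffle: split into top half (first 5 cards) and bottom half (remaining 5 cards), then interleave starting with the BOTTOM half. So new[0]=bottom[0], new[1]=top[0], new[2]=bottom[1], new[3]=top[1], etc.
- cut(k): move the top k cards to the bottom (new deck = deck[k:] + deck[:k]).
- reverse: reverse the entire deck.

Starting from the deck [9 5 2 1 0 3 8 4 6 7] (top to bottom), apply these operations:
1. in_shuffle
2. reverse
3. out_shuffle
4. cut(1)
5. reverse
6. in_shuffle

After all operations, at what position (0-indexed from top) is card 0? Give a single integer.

After op 1 (in_shuffle): [3 9 8 5 4 2 6 1 7 0]
After op 2 (reverse): [0 7 1 6 2 4 5 8 9 3]
After op 3 (out_shuffle): [0 4 7 5 1 8 6 9 2 3]
After op 4 (cut(1)): [4 7 5 1 8 6 9 2 3 0]
After op 5 (reverse): [0 3 2 9 6 8 1 5 7 4]
After op 6 (in_shuffle): [8 0 1 3 5 2 7 9 4 6]
Card 0 is at position 1.

Answer: 1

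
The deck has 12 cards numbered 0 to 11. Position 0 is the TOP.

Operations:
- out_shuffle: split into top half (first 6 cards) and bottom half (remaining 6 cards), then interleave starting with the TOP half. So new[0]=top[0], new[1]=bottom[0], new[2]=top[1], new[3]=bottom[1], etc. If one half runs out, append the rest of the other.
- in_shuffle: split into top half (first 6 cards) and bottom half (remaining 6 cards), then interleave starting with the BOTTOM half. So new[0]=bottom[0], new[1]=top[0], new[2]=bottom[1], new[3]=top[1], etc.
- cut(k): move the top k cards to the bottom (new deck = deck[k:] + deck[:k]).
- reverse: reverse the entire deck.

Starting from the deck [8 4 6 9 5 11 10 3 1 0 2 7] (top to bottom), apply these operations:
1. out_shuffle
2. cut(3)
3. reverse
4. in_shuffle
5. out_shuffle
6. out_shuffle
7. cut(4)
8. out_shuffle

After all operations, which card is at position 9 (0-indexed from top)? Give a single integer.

After op 1 (out_shuffle): [8 10 4 3 6 1 9 0 5 2 11 7]
After op 2 (cut(3)): [3 6 1 9 0 5 2 11 7 8 10 4]
After op 3 (reverse): [4 10 8 7 11 2 5 0 9 1 6 3]
After op 4 (in_shuffle): [5 4 0 10 9 8 1 7 6 11 3 2]
After op 5 (out_shuffle): [5 1 4 7 0 6 10 11 9 3 8 2]
After op 6 (out_shuffle): [5 10 1 11 4 9 7 3 0 8 6 2]
After op 7 (cut(4)): [4 9 7 3 0 8 6 2 5 10 1 11]
After op 8 (out_shuffle): [4 6 9 2 7 5 3 10 0 1 8 11]
Position 9: card 1.

Answer: 1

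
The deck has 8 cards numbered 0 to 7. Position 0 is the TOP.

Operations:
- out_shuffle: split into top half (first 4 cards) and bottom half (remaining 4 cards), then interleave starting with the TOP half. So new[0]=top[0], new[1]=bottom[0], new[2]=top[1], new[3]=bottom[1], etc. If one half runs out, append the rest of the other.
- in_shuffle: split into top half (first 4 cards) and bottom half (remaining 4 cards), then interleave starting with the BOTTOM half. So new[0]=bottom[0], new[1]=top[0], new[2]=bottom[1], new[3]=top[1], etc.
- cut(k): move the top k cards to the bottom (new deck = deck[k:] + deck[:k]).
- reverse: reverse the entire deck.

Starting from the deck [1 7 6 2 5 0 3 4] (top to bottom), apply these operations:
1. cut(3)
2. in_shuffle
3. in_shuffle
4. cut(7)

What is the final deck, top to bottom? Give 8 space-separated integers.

Answer: 5 7 4 0 2 6 1 3

Derivation:
After op 1 (cut(3)): [2 5 0 3 4 1 7 6]
After op 2 (in_shuffle): [4 2 1 5 7 0 6 3]
After op 3 (in_shuffle): [7 4 0 2 6 1 3 5]
After op 4 (cut(7)): [5 7 4 0 2 6 1 3]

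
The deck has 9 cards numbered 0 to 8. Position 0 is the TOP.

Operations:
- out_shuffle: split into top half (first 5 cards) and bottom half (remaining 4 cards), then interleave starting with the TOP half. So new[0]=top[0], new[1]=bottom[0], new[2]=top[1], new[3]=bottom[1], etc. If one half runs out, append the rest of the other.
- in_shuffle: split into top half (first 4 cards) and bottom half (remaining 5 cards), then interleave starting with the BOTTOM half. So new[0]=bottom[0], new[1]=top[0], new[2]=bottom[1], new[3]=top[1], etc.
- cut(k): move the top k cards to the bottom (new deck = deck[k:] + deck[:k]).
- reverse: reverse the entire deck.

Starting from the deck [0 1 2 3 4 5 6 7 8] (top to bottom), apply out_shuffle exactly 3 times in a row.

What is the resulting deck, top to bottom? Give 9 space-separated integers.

Answer: 0 8 7 6 5 4 3 2 1

Derivation:
After op 1 (out_shuffle): [0 5 1 6 2 7 3 8 4]
After op 2 (out_shuffle): [0 7 5 3 1 8 6 4 2]
After op 3 (out_shuffle): [0 8 7 6 5 4 3 2 1]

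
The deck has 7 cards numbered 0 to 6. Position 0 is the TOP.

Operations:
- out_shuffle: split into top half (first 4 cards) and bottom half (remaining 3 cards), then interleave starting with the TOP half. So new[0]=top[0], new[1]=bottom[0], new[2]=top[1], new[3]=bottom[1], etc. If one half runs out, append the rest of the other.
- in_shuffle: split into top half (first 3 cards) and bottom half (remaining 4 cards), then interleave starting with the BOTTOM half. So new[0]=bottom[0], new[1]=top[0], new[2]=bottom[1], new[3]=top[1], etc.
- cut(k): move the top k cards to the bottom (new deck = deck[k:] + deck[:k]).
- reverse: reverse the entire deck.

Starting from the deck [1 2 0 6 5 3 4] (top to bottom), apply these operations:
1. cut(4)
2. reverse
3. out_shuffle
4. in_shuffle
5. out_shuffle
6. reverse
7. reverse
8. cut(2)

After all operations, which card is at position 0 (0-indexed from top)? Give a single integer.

After op 1 (cut(4)): [5 3 4 1 2 0 6]
After op 2 (reverse): [6 0 2 1 4 3 5]
After op 3 (out_shuffle): [6 4 0 3 2 5 1]
After op 4 (in_shuffle): [3 6 2 4 5 0 1]
After op 5 (out_shuffle): [3 5 6 0 2 1 4]
After op 6 (reverse): [4 1 2 0 6 5 3]
After op 7 (reverse): [3 5 6 0 2 1 4]
After op 8 (cut(2)): [6 0 2 1 4 3 5]
Position 0: card 6.

Answer: 6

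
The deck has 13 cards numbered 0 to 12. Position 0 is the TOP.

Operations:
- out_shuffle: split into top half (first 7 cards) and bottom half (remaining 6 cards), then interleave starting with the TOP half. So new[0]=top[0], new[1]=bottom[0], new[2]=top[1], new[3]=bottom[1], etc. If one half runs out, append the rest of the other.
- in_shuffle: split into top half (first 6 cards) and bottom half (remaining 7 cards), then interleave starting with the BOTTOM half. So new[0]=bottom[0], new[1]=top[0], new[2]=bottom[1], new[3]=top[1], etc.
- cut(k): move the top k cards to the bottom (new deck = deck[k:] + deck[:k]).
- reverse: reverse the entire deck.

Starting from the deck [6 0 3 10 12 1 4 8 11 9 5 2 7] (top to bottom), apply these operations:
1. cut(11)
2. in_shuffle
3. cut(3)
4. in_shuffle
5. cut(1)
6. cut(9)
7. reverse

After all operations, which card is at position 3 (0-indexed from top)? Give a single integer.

Answer: 5

Derivation:
After op 1 (cut(11)): [2 7 6 0 3 10 12 1 4 8 11 9 5]
After op 2 (in_shuffle): [12 2 1 7 4 6 8 0 11 3 9 10 5]
After op 3 (cut(3)): [7 4 6 8 0 11 3 9 10 5 12 2 1]
After op 4 (in_shuffle): [3 7 9 4 10 6 5 8 12 0 2 11 1]
After op 5 (cut(1)): [7 9 4 10 6 5 8 12 0 2 11 1 3]
After op 6 (cut(9)): [2 11 1 3 7 9 4 10 6 5 8 12 0]
After op 7 (reverse): [0 12 8 5 6 10 4 9 7 3 1 11 2]
Position 3: card 5.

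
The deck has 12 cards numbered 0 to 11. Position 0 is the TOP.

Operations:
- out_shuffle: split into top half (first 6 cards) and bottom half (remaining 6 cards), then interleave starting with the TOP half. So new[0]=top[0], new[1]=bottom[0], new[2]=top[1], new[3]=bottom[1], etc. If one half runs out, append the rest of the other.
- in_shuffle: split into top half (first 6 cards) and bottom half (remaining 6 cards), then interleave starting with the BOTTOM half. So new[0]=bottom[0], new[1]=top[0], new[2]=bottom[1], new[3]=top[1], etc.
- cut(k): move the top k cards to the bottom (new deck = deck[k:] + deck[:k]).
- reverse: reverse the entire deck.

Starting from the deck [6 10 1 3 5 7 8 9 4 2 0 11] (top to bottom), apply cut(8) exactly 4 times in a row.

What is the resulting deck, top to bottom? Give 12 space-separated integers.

Answer: 4 2 0 11 6 10 1 3 5 7 8 9

Derivation:
After op 1 (cut(8)): [4 2 0 11 6 10 1 3 5 7 8 9]
After op 2 (cut(8)): [5 7 8 9 4 2 0 11 6 10 1 3]
After op 3 (cut(8)): [6 10 1 3 5 7 8 9 4 2 0 11]
After op 4 (cut(8)): [4 2 0 11 6 10 1 3 5 7 8 9]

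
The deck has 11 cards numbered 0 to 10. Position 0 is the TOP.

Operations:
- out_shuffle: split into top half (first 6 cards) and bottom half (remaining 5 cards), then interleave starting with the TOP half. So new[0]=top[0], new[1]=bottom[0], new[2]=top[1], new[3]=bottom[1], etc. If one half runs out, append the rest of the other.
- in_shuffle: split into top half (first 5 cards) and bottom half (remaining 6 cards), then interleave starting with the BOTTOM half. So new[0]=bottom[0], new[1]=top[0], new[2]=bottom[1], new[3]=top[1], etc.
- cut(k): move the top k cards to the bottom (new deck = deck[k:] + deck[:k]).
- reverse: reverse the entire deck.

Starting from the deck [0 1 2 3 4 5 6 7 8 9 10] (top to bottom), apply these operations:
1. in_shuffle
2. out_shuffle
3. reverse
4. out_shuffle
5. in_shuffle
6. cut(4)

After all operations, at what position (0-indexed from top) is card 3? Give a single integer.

After op 1 (in_shuffle): [5 0 6 1 7 2 8 3 9 4 10]
After op 2 (out_shuffle): [5 8 0 3 6 9 1 4 7 10 2]
After op 3 (reverse): [2 10 7 4 1 9 6 3 0 8 5]
After op 4 (out_shuffle): [2 6 10 3 7 0 4 8 1 5 9]
After op 5 (in_shuffle): [0 2 4 6 8 10 1 3 5 7 9]
After op 6 (cut(4)): [8 10 1 3 5 7 9 0 2 4 6]
Card 3 is at position 3.

Answer: 3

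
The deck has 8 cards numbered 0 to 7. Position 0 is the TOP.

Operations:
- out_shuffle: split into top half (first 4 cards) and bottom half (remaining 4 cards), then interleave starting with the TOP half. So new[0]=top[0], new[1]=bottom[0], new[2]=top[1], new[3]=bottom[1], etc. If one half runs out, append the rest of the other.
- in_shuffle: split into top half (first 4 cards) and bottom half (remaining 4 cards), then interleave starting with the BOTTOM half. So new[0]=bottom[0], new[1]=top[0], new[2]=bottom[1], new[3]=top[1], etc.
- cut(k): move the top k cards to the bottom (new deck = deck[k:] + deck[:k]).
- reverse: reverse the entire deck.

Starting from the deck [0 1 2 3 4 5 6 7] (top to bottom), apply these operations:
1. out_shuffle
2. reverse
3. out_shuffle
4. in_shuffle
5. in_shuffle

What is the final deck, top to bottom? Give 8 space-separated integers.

Answer: 2 6 3 7 0 4 1 5

Derivation:
After op 1 (out_shuffle): [0 4 1 5 2 6 3 7]
After op 2 (reverse): [7 3 6 2 5 1 4 0]
After op 3 (out_shuffle): [7 5 3 1 6 4 2 0]
After op 4 (in_shuffle): [6 7 4 5 2 3 0 1]
After op 5 (in_shuffle): [2 6 3 7 0 4 1 5]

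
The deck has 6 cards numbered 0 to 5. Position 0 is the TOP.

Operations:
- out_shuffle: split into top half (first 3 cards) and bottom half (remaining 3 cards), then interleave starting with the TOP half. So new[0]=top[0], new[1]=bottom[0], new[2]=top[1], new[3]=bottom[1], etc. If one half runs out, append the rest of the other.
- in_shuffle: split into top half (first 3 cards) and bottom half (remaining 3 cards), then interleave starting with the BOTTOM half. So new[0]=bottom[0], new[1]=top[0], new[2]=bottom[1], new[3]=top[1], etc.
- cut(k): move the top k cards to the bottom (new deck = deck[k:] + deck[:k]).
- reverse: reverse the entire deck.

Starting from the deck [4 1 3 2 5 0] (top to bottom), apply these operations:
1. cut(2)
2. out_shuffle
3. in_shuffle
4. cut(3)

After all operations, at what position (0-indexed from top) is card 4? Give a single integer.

Answer: 3

Derivation:
After op 1 (cut(2)): [3 2 5 0 4 1]
After op 2 (out_shuffle): [3 0 2 4 5 1]
After op 3 (in_shuffle): [4 3 5 0 1 2]
After op 4 (cut(3)): [0 1 2 4 3 5]
Card 4 is at position 3.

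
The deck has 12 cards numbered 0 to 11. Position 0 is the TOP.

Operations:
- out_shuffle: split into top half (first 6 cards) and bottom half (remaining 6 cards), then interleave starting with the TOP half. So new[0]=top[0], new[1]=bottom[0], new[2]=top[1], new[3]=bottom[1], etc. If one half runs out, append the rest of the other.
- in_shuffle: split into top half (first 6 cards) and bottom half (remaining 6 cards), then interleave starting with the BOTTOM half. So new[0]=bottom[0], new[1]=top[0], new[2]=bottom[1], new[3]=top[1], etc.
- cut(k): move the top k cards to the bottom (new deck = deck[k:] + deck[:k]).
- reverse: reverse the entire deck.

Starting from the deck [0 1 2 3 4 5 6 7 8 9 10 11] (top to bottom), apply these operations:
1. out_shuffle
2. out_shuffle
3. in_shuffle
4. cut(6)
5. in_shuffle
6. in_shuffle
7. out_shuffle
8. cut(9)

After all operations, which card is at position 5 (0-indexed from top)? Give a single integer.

Answer: 7

Derivation:
After op 1 (out_shuffle): [0 6 1 7 2 8 3 9 4 10 5 11]
After op 2 (out_shuffle): [0 3 6 9 1 4 7 10 2 5 8 11]
After op 3 (in_shuffle): [7 0 10 3 2 6 5 9 8 1 11 4]
After op 4 (cut(6)): [5 9 8 1 11 4 7 0 10 3 2 6]
After op 5 (in_shuffle): [7 5 0 9 10 8 3 1 2 11 6 4]
After op 6 (in_shuffle): [3 7 1 5 2 0 11 9 6 10 4 8]
After op 7 (out_shuffle): [3 11 7 9 1 6 5 10 2 4 0 8]
After op 8 (cut(9)): [4 0 8 3 11 7 9 1 6 5 10 2]
Position 5: card 7.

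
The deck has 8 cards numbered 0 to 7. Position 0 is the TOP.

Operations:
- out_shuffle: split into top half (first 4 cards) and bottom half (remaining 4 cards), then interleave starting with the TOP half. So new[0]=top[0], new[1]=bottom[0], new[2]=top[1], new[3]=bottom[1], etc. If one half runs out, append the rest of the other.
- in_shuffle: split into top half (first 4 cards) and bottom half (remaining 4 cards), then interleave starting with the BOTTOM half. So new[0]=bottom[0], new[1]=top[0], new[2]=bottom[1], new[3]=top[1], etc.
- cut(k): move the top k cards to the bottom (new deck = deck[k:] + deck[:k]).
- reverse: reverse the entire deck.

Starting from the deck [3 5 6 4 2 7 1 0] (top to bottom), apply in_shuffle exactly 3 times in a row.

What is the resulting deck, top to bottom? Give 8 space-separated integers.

Answer: 0 1 7 2 4 6 5 3

Derivation:
After op 1 (in_shuffle): [2 3 7 5 1 6 0 4]
After op 2 (in_shuffle): [1 2 6 3 0 7 4 5]
After op 3 (in_shuffle): [0 1 7 2 4 6 5 3]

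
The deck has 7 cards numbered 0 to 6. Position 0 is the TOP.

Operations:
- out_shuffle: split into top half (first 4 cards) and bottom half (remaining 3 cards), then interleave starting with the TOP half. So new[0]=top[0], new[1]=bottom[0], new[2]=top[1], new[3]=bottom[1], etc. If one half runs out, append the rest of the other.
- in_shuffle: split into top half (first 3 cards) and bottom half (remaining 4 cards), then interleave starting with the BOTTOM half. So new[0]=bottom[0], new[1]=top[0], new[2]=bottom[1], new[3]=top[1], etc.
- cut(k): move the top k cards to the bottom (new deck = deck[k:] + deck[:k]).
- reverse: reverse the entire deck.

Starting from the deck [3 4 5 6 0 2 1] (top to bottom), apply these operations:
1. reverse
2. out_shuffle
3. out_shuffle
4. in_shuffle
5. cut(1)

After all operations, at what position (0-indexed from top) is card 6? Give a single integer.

Answer: 3

Derivation:
After op 1 (reverse): [1 2 0 6 5 4 3]
After op 2 (out_shuffle): [1 5 2 4 0 3 6]
After op 3 (out_shuffle): [1 0 5 3 2 6 4]
After op 4 (in_shuffle): [3 1 2 0 6 5 4]
After op 5 (cut(1)): [1 2 0 6 5 4 3]
Card 6 is at position 3.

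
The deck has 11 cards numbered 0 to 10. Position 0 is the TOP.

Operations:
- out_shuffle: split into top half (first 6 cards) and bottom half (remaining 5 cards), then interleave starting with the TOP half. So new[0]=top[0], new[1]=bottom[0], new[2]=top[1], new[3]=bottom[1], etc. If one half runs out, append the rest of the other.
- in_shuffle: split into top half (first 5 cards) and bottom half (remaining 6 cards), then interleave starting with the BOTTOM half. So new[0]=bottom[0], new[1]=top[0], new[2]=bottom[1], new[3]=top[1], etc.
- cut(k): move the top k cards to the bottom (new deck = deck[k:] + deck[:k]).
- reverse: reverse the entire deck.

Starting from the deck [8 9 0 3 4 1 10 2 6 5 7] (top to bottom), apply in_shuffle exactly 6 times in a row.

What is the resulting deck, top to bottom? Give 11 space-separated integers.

Answer: 4 5 3 6 0 2 9 10 8 1 7

Derivation:
After op 1 (in_shuffle): [1 8 10 9 2 0 6 3 5 4 7]
After op 2 (in_shuffle): [0 1 6 8 3 10 5 9 4 2 7]
After op 3 (in_shuffle): [10 0 5 1 9 6 4 8 2 3 7]
After op 4 (in_shuffle): [6 10 4 0 8 5 2 1 3 9 7]
After op 5 (in_shuffle): [5 6 2 10 1 4 3 0 9 8 7]
After op 6 (in_shuffle): [4 5 3 6 0 2 9 10 8 1 7]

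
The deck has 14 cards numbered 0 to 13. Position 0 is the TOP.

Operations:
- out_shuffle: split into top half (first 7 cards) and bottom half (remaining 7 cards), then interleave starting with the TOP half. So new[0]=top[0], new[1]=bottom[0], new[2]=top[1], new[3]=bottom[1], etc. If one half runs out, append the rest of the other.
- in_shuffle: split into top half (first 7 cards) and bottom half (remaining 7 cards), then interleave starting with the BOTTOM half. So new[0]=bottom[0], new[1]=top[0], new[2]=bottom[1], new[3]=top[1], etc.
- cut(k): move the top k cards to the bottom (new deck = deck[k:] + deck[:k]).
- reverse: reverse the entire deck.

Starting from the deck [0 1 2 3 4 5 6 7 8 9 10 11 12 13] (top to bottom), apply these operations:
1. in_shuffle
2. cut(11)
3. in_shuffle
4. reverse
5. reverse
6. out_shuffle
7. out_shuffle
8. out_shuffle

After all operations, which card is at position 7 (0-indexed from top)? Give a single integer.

After op 1 (in_shuffle): [7 0 8 1 9 2 10 3 11 4 12 5 13 6]
After op 2 (cut(11)): [5 13 6 7 0 8 1 9 2 10 3 11 4 12]
After op 3 (in_shuffle): [9 5 2 13 10 6 3 7 11 0 4 8 12 1]
After op 4 (reverse): [1 12 8 4 0 11 7 3 6 10 13 2 5 9]
After op 5 (reverse): [9 5 2 13 10 6 3 7 11 0 4 8 12 1]
After op 6 (out_shuffle): [9 7 5 11 2 0 13 4 10 8 6 12 3 1]
After op 7 (out_shuffle): [9 4 7 10 5 8 11 6 2 12 0 3 13 1]
After op 8 (out_shuffle): [9 6 4 2 7 12 10 0 5 3 8 13 11 1]
Position 7: card 0.

Answer: 0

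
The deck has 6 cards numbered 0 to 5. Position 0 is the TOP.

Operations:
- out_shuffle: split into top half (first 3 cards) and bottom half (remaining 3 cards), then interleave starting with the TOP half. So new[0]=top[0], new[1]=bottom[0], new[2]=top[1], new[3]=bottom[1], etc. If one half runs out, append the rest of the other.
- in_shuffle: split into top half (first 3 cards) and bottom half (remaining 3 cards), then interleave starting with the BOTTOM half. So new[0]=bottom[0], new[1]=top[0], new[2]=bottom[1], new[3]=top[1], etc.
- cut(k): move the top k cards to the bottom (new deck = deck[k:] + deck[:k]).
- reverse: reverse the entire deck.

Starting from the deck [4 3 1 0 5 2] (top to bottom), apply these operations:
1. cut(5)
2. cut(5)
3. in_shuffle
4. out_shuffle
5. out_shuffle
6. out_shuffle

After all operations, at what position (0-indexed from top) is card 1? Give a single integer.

After op 1 (cut(5)): [2 4 3 1 0 5]
After op 2 (cut(5)): [5 2 4 3 1 0]
After op 3 (in_shuffle): [3 5 1 2 0 4]
After op 4 (out_shuffle): [3 2 5 0 1 4]
After op 5 (out_shuffle): [3 0 2 1 5 4]
After op 6 (out_shuffle): [3 1 0 5 2 4]
Card 1 is at position 1.

Answer: 1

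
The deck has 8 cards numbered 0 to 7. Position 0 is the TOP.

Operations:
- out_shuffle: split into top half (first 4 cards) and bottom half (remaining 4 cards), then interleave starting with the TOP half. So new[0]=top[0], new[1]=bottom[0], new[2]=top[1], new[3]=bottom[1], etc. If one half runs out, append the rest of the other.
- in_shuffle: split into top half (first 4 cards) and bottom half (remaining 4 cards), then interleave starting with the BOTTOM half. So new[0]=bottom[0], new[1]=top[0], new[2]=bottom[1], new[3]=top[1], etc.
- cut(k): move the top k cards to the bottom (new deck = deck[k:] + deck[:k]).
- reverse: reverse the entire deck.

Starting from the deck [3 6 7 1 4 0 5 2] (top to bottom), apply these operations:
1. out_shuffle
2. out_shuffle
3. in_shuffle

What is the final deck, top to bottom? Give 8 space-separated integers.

After op 1 (out_shuffle): [3 4 6 0 7 5 1 2]
After op 2 (out_shuffle): [3 7 4 5 6 1 0 2]
After op 3 (in_shuffle): [6 3 1 7 0 4 2 5]

Answer: 6 3 1 7 0 4 2 5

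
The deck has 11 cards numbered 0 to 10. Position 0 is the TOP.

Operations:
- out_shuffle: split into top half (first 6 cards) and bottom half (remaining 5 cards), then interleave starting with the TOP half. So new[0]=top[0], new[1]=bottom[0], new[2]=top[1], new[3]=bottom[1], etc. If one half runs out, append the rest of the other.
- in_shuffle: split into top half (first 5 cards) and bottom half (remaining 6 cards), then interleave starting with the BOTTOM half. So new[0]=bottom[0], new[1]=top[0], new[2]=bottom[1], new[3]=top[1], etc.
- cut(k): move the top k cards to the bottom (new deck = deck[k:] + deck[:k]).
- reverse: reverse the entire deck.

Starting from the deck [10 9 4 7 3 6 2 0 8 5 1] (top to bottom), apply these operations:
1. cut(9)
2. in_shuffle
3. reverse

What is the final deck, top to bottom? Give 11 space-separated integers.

After op 1 (cut(9)): [5 1 10 9 4 7 3 6 2 0 8]
After op 2 (in_shuffle): [7 5 3 1 6 10 2 9 0 4 8]
After op 3 (reverse): [8 4 0 9 2 10 6 1 3 5 7]

Answer: 8 4 0 9 2 10 6 1 3 5 7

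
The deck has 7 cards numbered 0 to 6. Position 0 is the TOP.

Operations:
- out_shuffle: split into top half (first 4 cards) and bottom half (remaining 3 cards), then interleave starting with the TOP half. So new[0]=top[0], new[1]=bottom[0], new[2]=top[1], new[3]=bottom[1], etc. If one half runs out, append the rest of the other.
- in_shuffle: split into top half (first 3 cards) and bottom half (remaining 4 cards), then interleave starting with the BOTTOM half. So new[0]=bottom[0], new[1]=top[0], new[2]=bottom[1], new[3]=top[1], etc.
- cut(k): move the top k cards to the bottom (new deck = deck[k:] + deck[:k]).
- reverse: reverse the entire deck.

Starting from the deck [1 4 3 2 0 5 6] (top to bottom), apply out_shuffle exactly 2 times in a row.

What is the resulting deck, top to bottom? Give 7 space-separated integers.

After op 1 (out_shuffle): [1 0 4 5 3 6 2]
After op 2 (out_shuffle): [1 3 0 6 4 2 5]

Answer: 1 3 0 6 4 2 5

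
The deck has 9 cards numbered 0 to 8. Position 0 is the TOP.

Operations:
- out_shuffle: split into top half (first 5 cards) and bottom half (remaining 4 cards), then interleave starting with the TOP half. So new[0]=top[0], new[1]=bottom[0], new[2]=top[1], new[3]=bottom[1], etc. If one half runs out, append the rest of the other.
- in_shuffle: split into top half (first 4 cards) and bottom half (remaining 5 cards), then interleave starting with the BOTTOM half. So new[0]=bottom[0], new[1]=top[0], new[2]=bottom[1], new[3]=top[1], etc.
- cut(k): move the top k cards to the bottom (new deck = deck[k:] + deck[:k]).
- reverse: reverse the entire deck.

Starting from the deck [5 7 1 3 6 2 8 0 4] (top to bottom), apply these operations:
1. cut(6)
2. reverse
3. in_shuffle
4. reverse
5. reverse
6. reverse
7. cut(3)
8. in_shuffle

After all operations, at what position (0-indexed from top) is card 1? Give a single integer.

Answer: 6

Derivation:
After op 1 (cut(6)): [8 0 4 5 7 1 3 6 2]
After op 2 (reverse): [2 6 3 1 7 5 4 0 8]
After op 3 (in_shuffle): [7 2 5 6 4 3 0 1 8]
After op 4 (reverse): [8 1 0 3 4 6 5 2 7]
After op 5 (reverse): [7 2 5 6 4 3 0 1 8]
After op 6 (reverse): [8 1 0 3 4 6 5 2 7]
After op 7 (cut(3)): [3 4 6 5 2 7 8 1 0]
After op 8 (in_shuffle): [2 3 7 4 8 6 1 5 0]
Card 1 is at position 6.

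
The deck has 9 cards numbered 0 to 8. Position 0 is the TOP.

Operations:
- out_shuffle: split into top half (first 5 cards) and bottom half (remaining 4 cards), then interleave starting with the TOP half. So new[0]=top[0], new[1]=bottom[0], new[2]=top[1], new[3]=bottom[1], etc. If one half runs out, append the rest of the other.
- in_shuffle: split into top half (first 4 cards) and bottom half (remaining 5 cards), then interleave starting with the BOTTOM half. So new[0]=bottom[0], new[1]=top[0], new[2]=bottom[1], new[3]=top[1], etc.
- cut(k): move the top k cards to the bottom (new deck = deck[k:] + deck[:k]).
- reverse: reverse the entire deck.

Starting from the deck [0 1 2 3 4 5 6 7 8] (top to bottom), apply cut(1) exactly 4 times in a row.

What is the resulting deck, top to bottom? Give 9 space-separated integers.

After op 1 (cut(1)): [1 2 3 4 5 6 7 8 0]
After op 2 (cut(1)): [2 3 4 5 6 7 8 0 1]
After op 3 (cut(1)): [3 4 5 6 7 8 0 1 2]
After op 4 (cut(1)): [4 5 6 7 8 0 1 2 3]

Answer: 4 5 6 7 8 0 1 2 3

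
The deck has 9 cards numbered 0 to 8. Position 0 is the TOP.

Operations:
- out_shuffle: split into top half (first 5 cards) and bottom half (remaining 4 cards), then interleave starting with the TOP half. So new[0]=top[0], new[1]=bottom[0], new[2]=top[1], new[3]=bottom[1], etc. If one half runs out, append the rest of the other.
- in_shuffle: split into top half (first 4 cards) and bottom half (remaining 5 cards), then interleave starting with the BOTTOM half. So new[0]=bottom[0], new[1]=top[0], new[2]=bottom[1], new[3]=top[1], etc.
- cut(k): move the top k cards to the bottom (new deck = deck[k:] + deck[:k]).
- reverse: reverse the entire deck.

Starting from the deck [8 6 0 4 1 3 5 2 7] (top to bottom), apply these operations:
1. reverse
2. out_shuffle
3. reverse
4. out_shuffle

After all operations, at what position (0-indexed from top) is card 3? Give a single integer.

After op 1 (reverse): [7 2 5 3 1 4 0 6 8]
After op 2 (out_shuffle): [7 4 2 0 5 6 3 8 1]
After op 3 (reverse): [1 8 3 6 5 0 2 4 7]
After op 4 (out_shuffle): [1 0 8 2 3 4 6 7 5]
Card 3 is at position 4.

Answer: 4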